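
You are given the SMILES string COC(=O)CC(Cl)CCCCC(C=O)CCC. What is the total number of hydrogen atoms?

23

Walk through each heavy atom and fill implicit hydrogens from standard valence (C 4, N 3, O 2, S 2, halogen 1):
  atom 1: C, bond orders sum to 1 (valence 4) → 3 H
  atom 2: O, bond orders sum to 2 (valence 2) → 0 H
  atom 3: C, bond orders sum to 4 (valence 4) → 0 H
  atom 4: O, bond orders sum to 2 (valence 2) → 0 H
  atom 5: C, bond orders sum to 2 (valence 4) → 2 H
  atom 6: C, bond orders sum to 3 (valence 4) → 1 H
  atom 7: Cl (halogen, monovalent) → 0 H
  atom 8: C, bond orders sum to 2 (valence 4) → 2 H
  atom 9: C, bond orders sum to 2 (valence 4) → 2 H
  atom 10: C, bond orders sum to 2 (valence 4) → 2 H
  atom 11: C, bond orders sum to 2 (valence 4) → 2 H
  atom 12: C, bond orders sum to 3 (valence 4) → 1 H
  atom 13: C, bond orders sum to 3 (valence 4) → 1 H
  atom 14: O, bond orders sum to 2 (valence 2) → 0 H
  atom 15: C, bond orders sum to 2 (valence 4) → 2 H
  atom 16: C, bond orders sum to 2 (valence 4) → 2 H
  atom 17: C, bond orders sum to 1 (valence 4) → 3 H
Total hydrogens: 23.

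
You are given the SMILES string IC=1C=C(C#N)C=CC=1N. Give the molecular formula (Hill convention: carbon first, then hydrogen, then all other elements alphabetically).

Walk through each heavy atom and fill implicit hydrogens from standard valence (C 4, N 3, O 2, S 2, halogen 1):
  atom 1: I (halogen, monovalent) → 0 H
  atom 2: C, bond orders sum to 4 (valence 4) → 0 H
  atom 3: C, bond orders sum to 3 (valence 4) → 1 H
  atom 4: C, bond orders sum to 4 (valence 4) → 0 H
  atom 5: C, bond orders sum to 4 (valence 4) → 0 H
  atom 6: N, bond orders sum to 3 (valence 3) → 0 H
  atom 7: C, bond orders sum to 3 (valence 4) → 1 H
  atom 8: C, bond orders sum to 3 (valence 4) → 1 H
  atom 9: C, bond orders sum to 4 (valence 4) → 0 H
  atom 10: N, bond orders sum to 1 (valence 3) → 2 H
Totals → C:7, H:5, I:1, N:2.
In Hill order: C7H5IN2.

C7H5IN2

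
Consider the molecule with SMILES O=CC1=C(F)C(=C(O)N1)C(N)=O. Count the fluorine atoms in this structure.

Scan the SMILES for F atoms (remember two-letter symbols like Cl and Br are single atoms).
Fluorine count: 1.

1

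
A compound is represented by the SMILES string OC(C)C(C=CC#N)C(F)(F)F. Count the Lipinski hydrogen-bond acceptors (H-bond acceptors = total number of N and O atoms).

2

N atoms: 1; O atoms: 1.
Lipinski HBA = 1 + 1 = 2.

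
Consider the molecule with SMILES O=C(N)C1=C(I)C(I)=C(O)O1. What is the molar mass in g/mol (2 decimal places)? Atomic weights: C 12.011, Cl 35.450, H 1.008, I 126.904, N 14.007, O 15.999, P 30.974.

First, the molecular formula is C5H3I2NO3 (counting implicit H from valence).
  C: 5 × 12.011 = 60.055
  H: 3 × 1.008 = 3.024
  I: 2 × 126.904 = 253.808
  N: 1 × 14.007 = 14.007
  O: 3 × 15.999 = 47.997
Sum: 5×12.011 + 3×1.008 + 2×126.904 + 1×14.007 + 3×15.999 = 378.891 → 378.89 g/mol.

378.89 g/mol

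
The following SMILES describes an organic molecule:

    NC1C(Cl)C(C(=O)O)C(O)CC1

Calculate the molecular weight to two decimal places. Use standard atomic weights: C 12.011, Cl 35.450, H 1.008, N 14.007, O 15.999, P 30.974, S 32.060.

First, the molecular formula is C7H12ClNO3 (counting implicit H from valence).
  C: 7 × 12.011 = 84.077
  Cl: 1 × 35.450 = 35.450
  H: 12 × 1.008 = 12.096
  N: 1 × 14.007 = 14.007
  O: 3 × 15.999 = 47.997
Sum: 7×12.011 + 1×35.450 + 12×1.008 + 1×14.007 + 3×15.999 = 193.627 → 193.63 g/mol.

193.63 g/mol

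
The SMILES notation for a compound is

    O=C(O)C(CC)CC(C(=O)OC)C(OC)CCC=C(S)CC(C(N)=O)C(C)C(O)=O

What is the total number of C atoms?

Count every carbon token in the SMILES (each C, including those in ring-closure positions and inside branches).
Carbon count: 20.

20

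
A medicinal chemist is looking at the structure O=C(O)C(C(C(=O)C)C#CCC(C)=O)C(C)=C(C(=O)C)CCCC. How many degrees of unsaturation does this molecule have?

Molecular formula: C19H26O5.
DoU = (2C + 2 + N − H − X) / 2, where X is the halogen count and O/S are ignored.
    = (2·19 + 2 + 0 − 26 − 0) / 2 = 14 / 2 = 7.

7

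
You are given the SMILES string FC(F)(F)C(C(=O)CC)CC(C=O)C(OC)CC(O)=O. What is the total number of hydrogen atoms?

Walk through each heavy atom and fill implicit hydrogens from standard valence (C 4, N 3, O 2, S 2, halogen 1):
  atom 1: F (halogen, monovalent) → 0 H
  atom 2: C, bond orders sum to 4 (valence 4) → 0 H
  atom 3: F (halogen, monovalent) → 0 H
  atom 4: F (halogen, monovalent) → 0 H
  atom 5: C, bond orders sum to 3 (valence 4) → 1 H
  atom 6: C, bond orders sum to 4 (valence 4) → 0 H
  atom 7: O, bond orders sum to 2 (valence 2) → 0 H
  atom 8: C, bond orders sum to 2 (valence 4) → 2 H
  atom 9: C, bond orders sum to 1 (valence 4) → 3 H
  atom 10: C, bond orders sum to 2 (valence 4) → 2 H
  atom 11: C, bond orders sum to 3 (valence 4) → 1 H
  atom 12: C, bond orders sum to 3 (valence 4) → 1 H
  atom 13: O, bond orders sum to 2 (valence 2) → 0 H
  atom 14: C, bond orders sum to 3 (valence 4) → 1 H
  atom 15: O, bond orders sum to 2 (valence 2) → 0 H
  atom 16: C, bond orders sum to 1 (valence 4) → 3 H
  atom 17: C, bond orders sum to 2 (valence 4) → 2 H
  atom 18: C, bond orders sum to 4 (valence 4) → 0 H
  atom 19: O, bond orders sum to 1 (valence 2) → 1 H
  atom 20: O, bond orders sum to 2 (valence 2) → 0 H
Total hydrogens: 17.

17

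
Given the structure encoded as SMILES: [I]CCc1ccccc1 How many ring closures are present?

In SMILES, each pair of matching ring-closure digits denotes one ring-closing bond; the number of such bonds equals the number of independent rings.
Ring-closure bonds here: 1.

1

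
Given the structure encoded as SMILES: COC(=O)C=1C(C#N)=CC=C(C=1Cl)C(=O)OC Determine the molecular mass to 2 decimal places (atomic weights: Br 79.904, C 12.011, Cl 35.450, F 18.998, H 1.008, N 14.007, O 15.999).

253.64 g/mol

First, the molecular formula is C11H8ClNO4 (counting implicit H from valence).
  C: 11 × 12.011 = 132.121
  Cl: 1 × 35.450 = 35.450
  H: 8 × 1.008 = 8.064
  N: 1 × 14.007 = 14.007
  O: 4 × 15.999 = 63.996
Sum: 11×12.011 + 1×35.450 + 8×1.008 + 1×14.007 + 4×15.999 = 253.638 → 253.64 g/mol.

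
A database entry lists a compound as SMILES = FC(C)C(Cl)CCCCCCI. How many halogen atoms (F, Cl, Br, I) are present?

Halogen atoms appear at heavy-atom positions 1, 5, 12 (1×Cl, 1×F, 1×I).
Halogen count: 3.

3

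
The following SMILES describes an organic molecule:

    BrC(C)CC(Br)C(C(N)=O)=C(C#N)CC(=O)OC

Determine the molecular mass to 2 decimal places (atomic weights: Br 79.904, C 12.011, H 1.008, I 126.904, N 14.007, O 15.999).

382.05 g/mol

First, the molecular formula is C11H14Br2N2O3 (counting implicit H from valence).
  Br: 2 × 79.904 = 159.808
  C: 11 × 12.011 = 132.121
  H: 14 × 1.008 = 14.112
  N: 2 × 14.007 = 28.014
  O: 3 × 15.999 = 47.997
Sum: 2×79.904 + 11×12.011 + 14×1.008 + 2×14.007 + 3×15.999 = 382.052 → 382.05 g/mol.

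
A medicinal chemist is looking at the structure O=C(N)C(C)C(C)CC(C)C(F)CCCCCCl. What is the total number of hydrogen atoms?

27

Walk through each heavy atom and fill implicit hydrogens from standard valence (C 4, N 3, O 2, S 2, halogen 1):
  atom 1: O, bond orders sum to 2 (valence 2) → 0 H
  atom 2: C, bond orders sum to 4 (valence 4) → 0 H
  atom 3: N, bond orders sum to 1 (valence 3) → 2 H
  atom 4: C, bond orders sum to 3 (valence 4) → 1 H
  atom 5: C, bond orders sum to 1 (valence 4) → 3 H
  atom 6: C, bond orders sum to 3 (valence 4) → 1 H
  atom 7: C, bond orders sum to 1 (valence 4) → 3 H
  atom 8: C, bond orders sum to 2 (valence 4) → 2 H
  atom 9: C, bond orders sum to 3 (valence 4) → 1 H
  atom 10: C, bond orders sum to 1 (valence 4) → 3 H
  atom 11: C, bond orders sum to 3 (valence 4) → 1 H
  atom 12: F (halogen, monovalent) → 0 H
  atom 13: C, bond orders sum to 2 (valence 4) → 2 H
  atom 14: C, bond orders sum to 2 (valence 4) → 2 H
  atom 15: C, bond orders sum to 2 (valence 4) → 2 H
  atom 16: C, bond orders sum to 2 (valence 4) → 2 H
  atom 17: C, bond orders sum to 2 (valence 4) → 2 H
  atom 18: Cl (halogen, monovalent) → 0 H
Total hydrogens: 27.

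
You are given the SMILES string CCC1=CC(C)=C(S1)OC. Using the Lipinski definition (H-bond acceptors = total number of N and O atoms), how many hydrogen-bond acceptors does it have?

N atoms: 0; O atoms: 1.
Lipinski HBA = 0 + 1 = 1.

1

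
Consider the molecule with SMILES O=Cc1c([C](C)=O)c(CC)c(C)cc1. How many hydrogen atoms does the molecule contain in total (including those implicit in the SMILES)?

Walk through each heavy atom and fill implicit hydrogens from standard valence (C 4, N 3, O 2, S 2, halogen 1); for lowercase aromatic atoms, an aromatic c carries 1 H when it has two neighbours and 0 H with three, and aromatic n carries 0 H:
  atom 1: O, bond orders sum to 2 (valence 2) → 0 H
  atom 2: C, bond orders sum to 3 (valence 4) → 1 H
  atom 3: aromatic c, 3 neighbours → 0 H
  atom 4: aromatic c, 3 neighbours → 0 H
  atom 5: C with explicit H count 0
  atom 6: C, bond orders sum to 1 (valence 4) → 3 H
  atom 7: O, bond orders sum to 2 (valence 2) → 0 H
  atom 8: aromatic c, 3 neighbours → 0 H
  atom 9: C, bond orders sum to 2 (valence 4) → 2 H
  atom 10: C, bond orders sum to 1 (valence 4) → 3 H
  atom 11: aromatic c, 3 neighbours → 0 H
  atom 12: C, bond orders sum to 1 (valence 4) → 3 H
  atom 13: aromatic c, 2 neighbours → 1 H
  atom 14: aromatic c, 2 neighbours → 1 H
Total hydrogens: 14.

14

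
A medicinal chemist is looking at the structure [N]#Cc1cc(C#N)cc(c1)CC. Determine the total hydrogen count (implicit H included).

8

Walk through each heavy atom and fill implicit hydrogens from standard valence (C 4, N 3, O 2, S 2, halogen 1); for lowercase aromatic atoms, an aromatic c carries 1 H when it has two neighbours and 0 H with three, and aromatic n carries 0 H:
  atom 1: N with explicit H count 0
  atom 2: C, bond orders sum to 4 (valence 4) → 0 H
  atom 3: aromatic c, 3 neighbours → 0 H
  atom 4: aromatic c, 2 neighbours → 1 H
  atom 5: aromatic c, 3 neighbours → 0 H
  atom 6: C, bond orders sum to 4 (valence 4) → 0 H
  atom 7: N, bond orders sum to 3 (valence 3) → 0 H
  atom 8: aromatic c, 2 neighbours → 1 H
  atom 9: aromatic c, 3 neighbours → 0 H
  atom 10: aromatic c, 2 neighbours → 1 H
  atom 11: C, bond orders sum to 2 (valence 4) → 2 H
  atom 12: C, bond orders sum to 1 (valence 4) → 3 H
Total hydrogens: 8.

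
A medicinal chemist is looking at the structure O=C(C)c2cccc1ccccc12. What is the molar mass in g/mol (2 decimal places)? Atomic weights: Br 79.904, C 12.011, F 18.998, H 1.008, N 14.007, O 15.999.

170.21 g/mol

First, the molecular formula is C12H10O (counting implicit H from valence).
  C: 12 × 12.011 = 144.132
  H: 10 × 1.008 = 10.080
  O: 1 × 15.999 = 15.999
Sum: 12×12.011 + 10×1.008 + 1×15.999 = 170.211 → 170.21 g/mol.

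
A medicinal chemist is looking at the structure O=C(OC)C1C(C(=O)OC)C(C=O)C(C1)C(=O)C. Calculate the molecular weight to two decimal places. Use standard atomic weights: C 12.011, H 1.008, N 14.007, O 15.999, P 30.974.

256.25 g/mol

First, the molecular formula is C12H16O6 (counting implicit H from valence).
  C: 12 × 12.011 = 144.132
  H: 16 × 1.008 = 16.128
  O: 6 × 15.999 = 95.994
Sum: 12×12.011 + 16×1.008 + 6×15.999 = 256.254 → 256.25 g/mol.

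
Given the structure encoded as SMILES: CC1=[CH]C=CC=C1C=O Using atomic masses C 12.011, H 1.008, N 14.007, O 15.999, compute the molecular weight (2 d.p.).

First, the molecular formula is C8H8O (counting implicit H from valence).
  C: 8 × 12.011 = 96.088
  H: 8 × 1.008 = 8.064
  O: 1 × 15.999 = 15.999
Sum: 8×12.011 + 8×1.008 + 1×15.999 = 120.151 → 120.15 g/mol.

120.15 g/mol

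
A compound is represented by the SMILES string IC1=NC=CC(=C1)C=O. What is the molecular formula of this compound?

C6H4INO

Walk through each heavy atom and fill implicit hydrogens from standard valence (C 4, N 3, O 2, S 2, halogen 1):
  atom 1: I (halogen, monovalent) → 0 H
  atom 2: C, bond orders sum to 4 (valence 4) → 0 H
  atom 3: N, bond orders sum to 3 (valence 3) → 0 H
  atom 4: C, bond orders sum to 3 (valence 4) → 1 H
  atom 5: C, bond orders sum to 3 (valence 4) → 1 H
  atom 6: C, bond orders sum to 4 (valence 4) → 0 H
  atom 7: C, bond orders sum to 3 (valence 4) → 1 H
  atom 8: C, bond orders sum to 3 (valence 4) → 1 H
  atom 9: O, bond orders sum to 2 (valence 2) → 0 H
Totals → C:6, H:4, I:1, N:1, O:1.
In Hill order: C6H4INO.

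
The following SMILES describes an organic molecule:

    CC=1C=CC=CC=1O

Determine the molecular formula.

C7H8O

Walk through each heavy atom and fill implicit hydrogens from standard valence (C 4, N 3, O 2, S 2, halogen 1):
  atom 1: C, bond orders sum to 1 (valence 4) → 3 H
  atom 2: C, bond orders sum to 4 (valence 4) → 0 H
  atom 3: C, bond orders sum to 3 (valence 4) → 1 H
  atom 4: C, bond orders sum to 3 (valence 4) → 1 H
  atom 5: C, bond orders sum to 3 (valence 4) → 1 H
  atom 6: C, bond orders sum to 3 (valence 4) → 1 H
  atom 7: C, bond orders sum to 4 (valence 4) → 0 H
  atom 8: O, bond orders sum to 1 (valence 2) → 1 H
Totals → C:7, H:8, O:1.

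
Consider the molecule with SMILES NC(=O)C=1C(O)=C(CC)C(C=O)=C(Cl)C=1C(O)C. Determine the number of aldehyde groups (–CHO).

The aldehyde motif appears at heavy-atom position 11 in the SMILES.
Other groups present: 1 amide, 2 hydroxyl.
Aldehyde count: 1.

1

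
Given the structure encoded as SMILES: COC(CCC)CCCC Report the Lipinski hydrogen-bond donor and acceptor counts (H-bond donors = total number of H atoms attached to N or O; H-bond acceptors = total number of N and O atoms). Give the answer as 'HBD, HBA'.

Donors: find every N or O and count the H atoms it carries.
  atom 2 (O): bond orders sum to 2 → 0 H
Lipinski HBD = 0.
Acceptors: N atoms = 0, O atoms = 1 → HBA = 1.

0, 1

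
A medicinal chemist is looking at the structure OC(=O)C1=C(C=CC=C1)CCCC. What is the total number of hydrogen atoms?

14

Walk through each heavy atom and fill implicit hydrogens from standard valence (C 4, N 3, O 2, S 2, halogen 1):
  atom 1: O, bond orders sum to 1 (valence 2) → 1 H
  atom 2: C, bond orders sum to 4 (valence 4) → 0 H
  atom 3: O, bond orders sum to 2 (valence 2) → 0 H
  atom 4: C, bond orders sum to 4 (valence 4) → 0 H
  atom 5: C, bond orders sum to 4 (valence 4) → 0 H
  atom 6: C, bond orders sum to 3 (valence 4) → 1 H
  atom 7: C, bond orders sum to 3 (valence 4) → 1 H
  atom 8: C, bond orders sum to 3 (valence 4) → 1 H
  atom 9: C, bond orders sum to 3 (valence 4) → 1 H
  atom 10: C, bond orders sum to 2 (valence 4) → 2 H
  atom 11: C, bond orders sum to 2 (valence 4) → 2 H
  atom 12: C, bond orders sum to 2 (valence 4) → 2 H
  atom 13: C, bond orders sum to 1 (valence 4) → 3 H
Total hydrogens: 14.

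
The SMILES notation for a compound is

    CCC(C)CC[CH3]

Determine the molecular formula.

C7H16

Walk through each heavy atom and fill implicit hydrogens from standard valence (C 4, N 3, O 2, S 2, halogen 1):
  atom 1: C, bond orders sum to 1 (valence 4) → 3 H
  atom 2: C, bond orders sum to 2 (valence 4) → 2 H
  atom 3: C, bond orders sum to 3 (valence 4) → 1 H
  atom 4: C, bond orders sum to 1 (valence 4) → 3 H
  atom 5: C, bond orders sum to 2 (valence 4) → 2 H
  atom 6: C, bond orders sum to 2 (valence 4) → 2 H
  atom 7: C with explicit H count 3
Totals → C:7, H:16.
In Hill order: C7H16.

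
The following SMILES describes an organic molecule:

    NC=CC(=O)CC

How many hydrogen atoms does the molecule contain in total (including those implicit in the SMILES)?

Walk through each heavy atom and fill implicit hydrogens from standard valence (C 4, N 3, O 2, S 2, halogen 1):
  atom 1: N, bond orders sum to 1 (valence 3) → 2 H
  atom 2: C, bond orders sum to 3 (valence 4) → 1 H
  atom 3: C, bond orders sum to 3 (valence 4) → 1 H
  atom 4: C, bond orders sum to 4 (valence 4) → 0 H
  atom 5: O, bond orders sum to 2 (valence 2) → 0 H
  atom 6: C, bond orders sum to 2 (valence 4) → 2 H
  atom 7: C, bond orders sum to 1 (valence 4) → 3 H
Total hydrogens: 9.

9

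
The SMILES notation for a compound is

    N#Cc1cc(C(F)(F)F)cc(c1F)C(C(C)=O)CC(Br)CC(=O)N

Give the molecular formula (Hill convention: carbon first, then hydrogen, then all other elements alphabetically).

Walk through each heavy atom and fill implicit hydrogens from standard valence (C 4, N 3, O 2, S 2, halogen 1); for lowercase aromatic atoms, an aromatic c carries 1 H when it has two neighbours and 0 H with three, and aromatic n carries 0 H:
  atom 1: N, bond orders sum to 3 (valence 3) → 0 H
  atom 2: C, bond orders sum to 4 (valence 4) → 0 H
  atom 3: aromatic c, 3 neighbours → 0 H
  atom 4: aromatic c, 2 neighbours → 1 H
  atom 5: aromatic c, 3 neighbours → 0 H
  atom 6: C, bond orders sum to 4 (valence 4) → 0 H
  atom 7: F (halogen, monovalent) → 0 H
  atom 8: F (halogen, monovalent) → 0 H
  atom 9: F (halogen, monovalent) → 0 H
  atom 10: aromatic c, 2 neighbours → 1 H
  atom 11: aromatic c, 3 neighbours → 0 H
  atom 12: aromatic c, 3 neighbours → 0 H
  atom 13: F (halogen, monovalent) → 0 H
  atom 14: C, bond orders sum to 3 (valence 4) → 1 H
  atom 15: C, bond orders sum to 4 (valence 4) → 0 H
  atom 16: C, bond orders sum to 1 (valence 4) → 3 H
  atom 17: O, bond orders sum to 2 (valence 2) → 0 H
  atom 18: C, bond orders sum to 2 (valence 4) → 2 H
  atom 19: C, bond orders sum to 3 (valence 4) → 1 H
  atom 20: Br (halogen, monovalent) → 0 H
  atom 21: C, bond orders sum to 2 (valence 4) → 2 H
  atom 22: C, bond orders sum to 4 (valence 4) → 0 H
  atom 23: O, bond orders sum to 2 (valence 2) → 0 H
  atom 24: N, bond orders sum to 1 (valence 3) → 2 H
Totals → C:15, H:13, Br:1, F:4, N:2, O:2.
In Hill order: C15H13BrF4N2O2.

C15H13BrF4N2O2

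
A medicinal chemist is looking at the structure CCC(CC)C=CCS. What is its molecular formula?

C8H16S

Walk through each heavy atom and fill implicit hydrogens from standard valence (C 4, N 3, O 2, S 2, halogen 1):
  atom 1: C, bond orders sum to 1 (valence 4) → 3 H
  atom 2: C, bond orders sum to 2 (valence 4) → 2 H
  atom 3: C, bond orders sum to 3 (valence 4) → 1 H
  atom 4: C, bond orders sum to 2 (valence 4) → 2 H
  atom 5: C, bond orders sum to 1 (valence 4) → 3 H
  atom 6: C, bond orders sum to 3 (valence 4) → 1 H
  atom 7: C, bond orders sum to 3 (valence 4) → 1 H
  atom 8: C, bond orders sum to 2 (valence 4) → 2 H
  atom 9: S, bond orders sum to 1 (valence 2) → 1 H
Totals → C:8, H:16, S:1.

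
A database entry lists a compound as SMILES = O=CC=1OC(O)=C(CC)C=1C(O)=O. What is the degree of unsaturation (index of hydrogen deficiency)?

5

Degree of unsaturation = (number of rings) + (number of π bonds).
Ring closures in the SMILES: 1.
π bonds: 4 double bonds (each 1 DoU) → 4 DoU from unsaturation.
Total DoU = 1 + 4 = 5.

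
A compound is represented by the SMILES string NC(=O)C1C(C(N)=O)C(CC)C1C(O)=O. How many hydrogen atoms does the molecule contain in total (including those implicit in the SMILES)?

Walk through each heavy atom and fill implicit hydrogens from standard valence (C 4, N 3, O 2, S 2, halogen 1):
  atom 1: N, bond orders sum to 1 (valence 3) → 2 H
  atom 2: C, bond orders sum to 4 (valence 4) → 0 H
  atom 3: O, bond orders sum to 2 (valence 2) → 0 H
  atom 4: C, bond orders sum to 3 (valence 4) → 1 H
  atom 5: C, bond orders sum to 3 (valence 4) → 1 H
  atom 6: C, bond orders sum to 4 (valence 4) → 0 H
  atom 7: N, bond orders sum to 1 (valence 3) → 2 H
  atom 8: O, bond orders sum to 2 (valence 2) → 0 H
  atom 9: C, bond orders sum to 3 (valence 4) → 1 H
  atom 10: C, bond orders sum to 2 (valence 4) → 2 H
  atom 11: C, bond orders sum to 1 (valence 4) → 3 H
  atom 12: C, bond orders sum to 3 (valence 4) → 1 H
  atom 13: C, bond orders sum to 4 (valence 4) → 0 H
  atom 14: O, bond orders sum to 1 (valence 2) → 1 H
  atom 15: O, bond orders sum to 2 (valence 2) → 0 H
Total hydrogens: 14.

14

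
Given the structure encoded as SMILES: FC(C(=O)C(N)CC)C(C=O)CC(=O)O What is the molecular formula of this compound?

Walk through each heavy atom and fill implicit hydrogens from standard valence (C 4, N 3, O 2, S 2, halogen 1):
  atom 1: F (halogen, monovalent) → 0 H
  atom 2: C, bond orders sum to 3 (valence 4) → 1 H
  atom 3: C, bond orders sum to 4 (valence 4) → 0 H
  atom 4: O, bond orders sum to 2 (valence 2) → 0 H
  atom 5: C, bond orders sum to 3 (valence 4) → 1 H
  atom 6: N, bond orders sum to 1 (valence 3) → 2 H
  atom 7: C, bond orders sum to 2 (valence 4) → 2 H
  atom 8: C, bond orders sum to 1 (valence 4) → 3 H
  atom 9: C, bond orders sum to 3 (valence 4) → 1 H
  atom 10: C, bond orders sum to 3 (valence 4) → 1 H
  atom 11: O, bond orders sum to 2 (valence 2) → 0 H
  atom 12: C, bond orders sum to 2 (valence 4) → 2 H
  atom 13: C, bond orders sum to 4 (valence 4) → 0 H
  atom 14: O, bond orders sum to 2 (valence 2) → 0 H
  atom 15: O, bond orders sum to 1 (valence 2) → 1 H
Totals → C:9, H:14, F:1, N:1, O:4.
In Hill order: C9H14FNO4.

C9H14FNO4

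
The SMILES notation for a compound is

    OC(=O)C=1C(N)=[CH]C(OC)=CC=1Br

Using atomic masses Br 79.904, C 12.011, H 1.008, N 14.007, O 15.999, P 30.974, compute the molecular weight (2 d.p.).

First, the molecular formula is C8H8BrNO3 (counting implicit H from valence).
  Br: 1 × 79.904 = 79.904
  C: 8 × 12.011 = 96.088
  H: 8 × 1.008 = 8.064
  N: 1 × 14.007 = 14.007
  O: 3 × 15.999 = 47.997
Sum: 1×79.904 + 8×12.011 + 8×1.008 + 1×14.007 + 3×15.999 = 246.060 → 246.06 g/mol.

246.06 g/mol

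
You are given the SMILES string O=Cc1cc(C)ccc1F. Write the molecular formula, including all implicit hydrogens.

C8H7FO

Walk through each heavy atom and fill implicit hydrogens from standard valence (C 4, N 3, O 2, S 2, halogen 1); for lowercase aromatic atoms, an aromatic c carries 1 H when it has two neighbours and 0 H with three, and aromatic n carries 0 H:
  atom 1: O, bond orders sum to 2 (valence 2) → 0 H
  atom 2: C, bond orders sum to 3 (valence 4) → 1 H
  atom 3: aromatic c, 3 neighbours → 0 H
  atom 4: aromatic c, 2 neighbours → 1 H
  atom 5: aromatic c, 3 neighbours → 0 H
  atom 6: C, bond orders sum to 1 (valence 4) → 3 H
  atom 7: aromatic c, 2 neighbours → 1 H
  atom 8: aromatic c, 2 neighbours → 1 H
  atom 9: aromatic c, 3 neighbours → 0 H
  atom 10: F (halogen, monovalent) → 0 H
Totals → C:8, H:7, F:1, O:1.
In Hill order: C8H7FO.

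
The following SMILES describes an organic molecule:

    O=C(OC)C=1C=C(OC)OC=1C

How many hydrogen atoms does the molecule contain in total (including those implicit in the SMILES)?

10

Walk through each heavy atom and fill implicit hydrogens from standard valence (C 4, N 3, O 2, S 2, halogen 1):
  atom 1: O, bond orders sum to 2 (valence 2) → 0 H
  atom 2: C, bond orders sum to 4 (valence 4) → 0 H
  atom 3: O, bond orders sum to 2 (valence 2) → 0 H
  atom 4: C, bond orders sum to 1 (valence 4) → 3 H
  atom 5: C, bond orders sum to 4 (valence 4) → 0 H
  atom 6: C, bond orders sum to 3 (valence 4) → 1 H
  atom 7: C, bond orders sum to 4 (valence 4) → 0 H
  atom 8: O, bond orders sum to 2 (valence 2) → 0 H
  atom 9: C, bond orders sum to 1 (valence 4) → 3 H
  atom 10: O, bond orders sum to 2 (valence 2) → 0 H
  atom 11: C, bond orders sum to 4 (valence 4) → 0 H
  atom 12: C, bond orders sum to 1 (valence 4) → 3 H
Total hydrogens: 10.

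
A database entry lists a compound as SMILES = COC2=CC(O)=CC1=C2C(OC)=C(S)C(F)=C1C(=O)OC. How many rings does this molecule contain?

In SMILES, each pair of matching ring-closure digits denotes one ring-closing bond; the number of such bonds equals the number of independent rings.
Ring-closure bonds here: 2.

2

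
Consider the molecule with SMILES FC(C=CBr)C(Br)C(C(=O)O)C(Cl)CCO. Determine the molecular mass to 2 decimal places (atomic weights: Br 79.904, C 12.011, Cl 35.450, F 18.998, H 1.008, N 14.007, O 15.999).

First, the molecular formula is C9H12Br2ClFO3 (counting implicit H from valence).
  Br: 2 × 79.904 = 159.808
  C: 9 × 12.011 = 108.099
  Cl: 1 × 35.450 = 35.450
  F: 1 × 18.998 = 18.998
  H: 12 × 1.008 = 12.096
  O: 3 × 15.999 = 47.997
Sum: 2×79.904 + 9×12.011 + 1×35.450 + 1×18.998 + 12×1.008 + 3×15.999 = 382.448 → 382.45 g/mol.

382.45 g/mol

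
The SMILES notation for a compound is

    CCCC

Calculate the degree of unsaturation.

0

Degree of unsaturation = (number of rings) + (number of π bonds).
Ring closures in the SMILES: 0.
π bonds: none → 0 DoU from unsaturation.
Total DoU = 0 + 0 = 0.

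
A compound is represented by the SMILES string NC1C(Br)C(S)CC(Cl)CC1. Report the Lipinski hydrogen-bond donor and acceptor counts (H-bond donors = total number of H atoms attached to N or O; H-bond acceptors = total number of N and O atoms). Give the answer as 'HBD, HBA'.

Donors: find every N or O and count the H atoms it carries.
  atom 1 (N): bond orders sum to 1 → 2 H
Lipinski HBD = 2.
Acceptors: N atoms = 1, O atoms = 0 → HBA = 1.

2, 1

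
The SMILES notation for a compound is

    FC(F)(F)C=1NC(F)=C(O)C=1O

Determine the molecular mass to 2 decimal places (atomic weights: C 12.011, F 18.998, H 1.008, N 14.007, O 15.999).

First, the molecular formula is C5H3F4NO2 (counting implicit H from valence).
  C: 5 × 12.011 = 60.055
  F: 4 × 18.998 = 75.992
  H: 3 × 1.008 = 3.024
  N: 1 × 14.007 = 14.007
  O: 2 × 15.999 = 31.998
Sum: 5×12.011 + 4×18.998 + 3×1.008 + 1×14.007 + 2×15.999 = 185.076 → 185.08 g/mol.

185.08 g/mol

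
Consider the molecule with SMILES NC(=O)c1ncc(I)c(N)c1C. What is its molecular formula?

Walk through each heavy atom and fill implicit hydrogens from standard valence (C 4, N 3, O 2, S 2, halogen 1); for lowercase aromatic atoms, an aromatic c carries 1 H when it has two neighbours and 0 H with three, and aromatic n carries 0 H:
  atom 1: N, bond orders sum to 1 (valence 3) → 2 H
  atom 2: C, bond orders sum to 4 (valence 4) → 0 H
  atom 3: O, bond orders sum to 2 (valence 2) → 0 H
  atom 4: aromatic c, 3 neighbours → 0 H
  atom 5: aromatic n, 2 neighbours → 0 H
  atom 6: aromatic c, 2 neighbours → 1 H
  atom 7: aromatic c, 3 neighbours → 0 H
  atom 8: I (halogen, monovalent) → 0 H
  atom 9: aromatic c, 3 neighbours → 0 H
  atom 10: N, bond orders sum to 1 (valence 3) → 2 H
  atom 11: aromatic c, 3 neighbours → 0 H
  atom 12: C, bond orders sum to 1 (valence 4) → 3 H
Totals → C:7, H:8, I:1, N:3, O:1.

C7H8IN3O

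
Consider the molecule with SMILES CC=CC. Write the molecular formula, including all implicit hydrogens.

C4H8

Walk through each heavy atom and fill implicit hydrogens from standard valence (C 4, N 3, O 2, S 2, halogen 1):
  atom 1: C, bond orders sum to 1 (valence 4) → 3 H
  atom 2: C, bond orders sum to 3 (valence 4) → 1 H
  atom 3: C, bond orders sum to 3 (valence 4) → 1 H
  atom 4: C, bond orders sum to 1 (valence 4) → 3 H
Totals → C:4, H:8.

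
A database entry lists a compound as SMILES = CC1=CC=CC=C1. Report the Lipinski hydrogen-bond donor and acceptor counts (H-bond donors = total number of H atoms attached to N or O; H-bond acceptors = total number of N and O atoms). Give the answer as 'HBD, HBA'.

Donors: find every N or O and count the H atoms it carries.
  (no N or O atoms present)
Lipinski HBD = 0.
Acceptors: N atoms = 0, O atoms = 0 → HBA = 0.

0, 0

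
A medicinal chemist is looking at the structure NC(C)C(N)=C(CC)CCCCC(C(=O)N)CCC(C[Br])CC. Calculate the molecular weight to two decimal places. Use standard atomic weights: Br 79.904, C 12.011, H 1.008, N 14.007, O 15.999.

390.41 g/mol

First, the molecular formula is C18H36BrN3O (counting implicit H from valence).
  Br: 1 × 79.904 = 79.904
  C: 18 × 12.011 = 216.198
  H: 36 × 1.008 = 36.288
  N: 3 × 14.007 = 42.021
  O: 1 × 15.999 = 15.999
Sum: 1×79.904 + 18×12.011 + 36×1.008 + 3×14.007 + 1×15.999 = 390.410 → 390.41 g/mol.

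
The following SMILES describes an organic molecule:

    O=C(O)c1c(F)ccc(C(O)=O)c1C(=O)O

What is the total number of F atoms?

Scan the SMILES for F atoms (remember two-letter symbols like Cl and Br are single atoms).
Fluorine count: 1.

1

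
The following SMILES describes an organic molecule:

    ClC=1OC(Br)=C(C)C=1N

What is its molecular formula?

Walk through each heavy atom and fill implicit hydrogens from standard valence (C 4, N 3, O 2, S 2, halogen 1):
  atom 1: Cl (halogen, monovalent) → 0 H
  atom 2: C, bond orders sum to 4 (valence 4) → 0 H
  atom 3: O, bond orders sum to 2 (valence 2) → 0 H
  atom 4: C, bond orders sum to 4 (valence 4) → 0 H
  atom 5: Br (halogen, monovalent) → 0 H
  atom 6: C, bond orders sum to 4 (valence 4) → 0 H
  atom 7: C, bond orders sum to 1 (valence 4) → 3 H
  atom 8: C, bond orders sum to 4 (valence 4) → 0 H
  atom 9: N, bond orders sum to 1 (valence 3) → 2 H
Totals → C:5, H:5, Br:1, Cl:1, N:1, O:1.
In Hill order: C5H5BrClNO.

C5H5BrClNO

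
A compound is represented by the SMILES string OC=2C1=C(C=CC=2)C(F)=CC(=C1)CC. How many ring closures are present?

2

In SMILES, each pair of matching ring-closure digits denotes one ring-closing bond; the number of such bonds equals the number of independent rings.
Ring-closure bonds here: 2.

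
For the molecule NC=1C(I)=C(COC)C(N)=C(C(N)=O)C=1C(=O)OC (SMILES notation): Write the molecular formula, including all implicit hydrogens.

C11H14IN3O4

Walk through each heavy atom and fill implicit hydrogens from standard valence (C 4, N 3, O 2, S 2, halogen 1):
  atom 1: N, bond orders sum to 1 (valence 3) → 2 H
  atom 2: C, bond orders sum to 4 (valence 4) → 0 H
  atom 3: C, bond orders sum to 4 (valence 4) → 0 H
  atom 4: I (halogen, monovalent) → 0 H
  atom 5: C, bond orders sum to 4 (valence 4) → 0 H
  atom 6: C, bond orders sum to 2 (valence 4) → 2 H
  atom 7: O, bond orders sum to 2 (valence 2) → 0 H
  atom 8: C, bond orders sum to 1 (valence 4) → 3 H
  atom 9: C, bond orders sum to 4 (valence 4) → 0 H
  atom 10: N, bond orders sum to 1 (valence 3) → 2 H
  atom 11: C, bond orders sum to 4 (valence 4) → 0 H
  atom 12: C, bond orders sum to 4 (valence 4) → 0 H
  atom 13: N, bond orders sum to 1 (valence 3) → 2 H
  atom 14: O, bond orders sum to 2 (valence 2) → 0 H
  atom 15: C, bond orders sum to 4 (valence 4) → 0 H
  atom 16: C, bond orders sum to 4 (valence 4) → 0 H
  atom 17: O, bond orders sum to 2 (valence 2) → 0 H
  atom 18: O, bond orders sum to 2 (valence 2) → 0 H
  atom 19: C, bond orders sum to 1 (valence 4) → 3 H
Totals → C:11, H:14, I:1, N:3, O:4.
In Hill order: C11H14IN3O4.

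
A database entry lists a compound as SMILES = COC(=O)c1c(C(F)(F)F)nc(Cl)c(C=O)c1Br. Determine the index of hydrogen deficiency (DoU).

Molecular formula: C9H4BrClF3NO3.
DoU = (2C + 2 + N − H − X) / 2, where X is the halogen count and O/S are ignored.
    = (2·9 + 2 + 1 − 4 − 5) / 2 = 12 / 2 = 6.

6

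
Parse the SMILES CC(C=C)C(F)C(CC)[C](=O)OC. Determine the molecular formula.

Walk through each heavy atom and fill implicit hydrogens from standard valence (C 4, N 3, O 2, S 2, halogen 1):
  atom 1: C, bond orders sum to 1 (valence 4) → 3 H
  atom 2: C, bond orders sum to 3 (valence 4) → 1 H
  atom 3: C, bond orders sum to 3 (valence 4) → 1 H
  atom 4: C, bond orders sum to 2 (valence 4) → 2 H
  atom 5: C, bond orders sum to 3 (valence 4) → 1 H
  atom 6: F (halogen, monovalent) → 0 H
  atom 7: C, bond orders sum to 3 (valence 4) → 1 H
  atom 8: C, bond orders sum to 2 (valence 4) → 2 H
  atom 9: C, bond orders sum to 1 (valence 4) → 3 H
  atom 10: C with explicit H count 0
  atom 11: O, bond orders sum to 2 (valence 2) → 0 H
  atom 12: O, bond orders sum to 2 (valence 2) → 0 H
  atom 13: C, bond orders sum to 1 (valence 4) → 3 H
Totals → C:10, H:17, F:1, O:2.
In Hill order: C10H17FO2.

C10H17FO2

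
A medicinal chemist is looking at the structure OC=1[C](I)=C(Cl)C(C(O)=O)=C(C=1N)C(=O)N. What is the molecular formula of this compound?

Walk through each heavy atom and fill implicit hydrogens from standard valence (C 4, N 3, O 2, S 2, halogen 1):
  atom 1: O, bond orders sum to 1 (valence 2) → 1 H
  atom 2: C, bond orders sum to 4 (valence 4) → 0 H
  atom 3: C with explicit H count 0
  atom 4: I (halogen, monovalent) → 0 H
  atom 5: C, bond orders sum to 4 (valence 4) → 0 H
  atom 6: Cl (halogen, monovalent) → 0 H
  atom 7: C, bond orders sum to 4 (valence 4) → 0 H
  atom 8: C, bond orders sum to 4 (valence 4) → 0 H
  atom 9: O, bond orders sum to 1 (valence 2) → 1 H
  atom 10: O, bond orders sum to 2 (valence 2) → 0 H
  atom 11: C, bond orders sum to 4 (valence 4) → 0 H
  atom 12: C, bond orders sum to 4 (valence 4) → 0 H
  atom 13: N, bond orders sum to 1 (valence 3) → 2 H
  atom 14: C, bond orders sum to 4 (valence 4) → 0 H
  atom 15: O, bond orders sum to 2 (valence 2) → 0 H
  atom 16: N, bond orders sum to 1 (valence 3) → 2 H
Totals → C:8, H:6, Cl:1, I:1, N:2, O:4.

C8H6ClIN2O4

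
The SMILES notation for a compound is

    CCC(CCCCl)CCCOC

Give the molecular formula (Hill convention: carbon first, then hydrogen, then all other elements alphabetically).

C10H21ClO

Walk through each heavy atom and fill implicit hydrogens from standard valence (C 4, N 3, O 2, S 2, halogen 1):
  atom 1: C, bond orders sum to 1 (valence 4) → 3 H
  atom 2: C, bond orders sum to 2 (valence 4) → 2 H
  atom 3: C, bond orders sum to 3 (valence 4) → 1 H
  atom 4: C, bond orders sum to 2 (valence 4) → 2 H
  atom 5: C, bond orders sum to 2 (valence 4) → 2 H
  atom 6: C, bond orders sum to 2 (valence 4) → 2 H
  atom 7: Cl (halogen, monovalent) → 0 H
  atom 8: C, bond orders sum to 2 (valence 4) → 2 H
  atom 9: C, bond orders sum to 2 (valence 4) → 2 H
  atom 10: C, bond orders sum to 2 (valence 4) → 2 H
  atom 11: O, bond orders sum to 2 (valence 2) → 0 H
  atom 12: C, bond orders sum to 1 (valence 4) → 3 H
Totals → C:10, H:21, Cl:1, O:1.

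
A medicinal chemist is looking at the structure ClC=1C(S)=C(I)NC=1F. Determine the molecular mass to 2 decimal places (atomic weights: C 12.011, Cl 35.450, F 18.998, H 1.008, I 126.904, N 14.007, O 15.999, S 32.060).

277.48 g/mol

First, the molecular formula is C4H2ClFINS (counting implicit H from valence).
  C: 4 × 12.011 = 48.044
  Cl: 1 × 35.450 = 35.450
  F: 1 × 18.998 = 18.998
  H: 2 × 1.008 = 2.016
  I: 1 × 126.904 = 126.904
  N: 1 × 14.007 = 14.007
  S: 1 × 32.060 = 32.060
Sum: 4×12.011 + 1×35.450 + 1×18.998 + 2×1.008 + 1×126.904 + 1×14.007 + 1×32.060 = 277.479 → 277.48 g/mol.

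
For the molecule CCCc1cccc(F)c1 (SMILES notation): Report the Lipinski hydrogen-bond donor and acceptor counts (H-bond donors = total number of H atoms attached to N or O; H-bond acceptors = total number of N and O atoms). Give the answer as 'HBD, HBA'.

Donors: find every N or O and count the H atoms it carries.
  (no N or O atoms present)
Lipinski HBD = 0.
Acceptors: N atoms = 0, O atoms = 0 → HBA = 0.

0, 0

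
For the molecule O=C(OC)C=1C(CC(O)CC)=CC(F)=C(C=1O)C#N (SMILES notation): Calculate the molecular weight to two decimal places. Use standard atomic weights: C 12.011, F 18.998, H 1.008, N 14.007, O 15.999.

First, the molecular formula is C13H14FNO4 (counting implicit H from valence).
  C: 13 × 12.011 = 156.143
  F: 1 × 18.998 = 18.998
  H: 14 × 1.008 = 14.112
  N: 1 × 14.007 = 14.007
  O: 4 × 15.999 = 63.996
Sum: 13×12.011 + 1×18.998 + 14×1.008 + 1×14.007 + 4×15.999 = 267.256 → 267.26 g/mol.

267.26 g/mol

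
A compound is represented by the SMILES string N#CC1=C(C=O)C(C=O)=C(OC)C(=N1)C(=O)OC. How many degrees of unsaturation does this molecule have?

9

Degree of unsaturation = (number of rings) + (number of π bonds).
Ring closures in the SMILES: 1.
π bonds: 6 double bonds (each 1 DoU), 1 triple bond (each 2 DoU) → 8 DoU from unsaturation.
Total DoU = 1 + 8 = 9.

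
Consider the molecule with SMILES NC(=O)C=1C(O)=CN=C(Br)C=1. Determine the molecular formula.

Walk through each heavy atom and fill implicit hydrogens from standard valence (C 4, N 3, O 2, S 2, halogen 1):
  atom 1: N, bond orders sum to 1 (valence 3) → 2 H
  atom 2: C, bond orders sum to 4 (valence 4) → 0 H
  atom 3: O, bond orders sum to 2 (valence 2) → 0 H
  atom 4: C, bond orders sum to 4 (valence 4) → 0 H
  atom 5: C, bond orders sum to 4 (valence 4) → 0 H
  atom 6: O, bond orders sum to 1 (valence 2) → 1 H
  atom 7: C, bond orders sum to 3 (valence 4) → 1 H
  atom 8: N, bond orders sum to 3 (valence 3) → 0 H
  atom 9: C, bond orders sum to 4 (valence 4) → 0 H
  atom 10: Br (halogen, monovalent) → 0 H
  atom 11: C, bond orders sum to 3 (valence 4) → 1 H
Totals → C:6, H:5, Br:1, N:2, O:2.

C6H5BrN2O2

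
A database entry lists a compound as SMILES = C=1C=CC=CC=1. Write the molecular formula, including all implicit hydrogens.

Walk through each heavy atom and fill implicit hydrogens from standard valence (C 4, N 3, O 2, S 2, halogen 1):
  atom 1: C, bond orders sum to 3 (valence 4) → 1 H
  atom 2: C, bond orders sum to 3 (valence 4) → 1 H
  atom 3: C, bond orders sum to 3 (valence 4) → 1 H
  atom 4: C, bond orders sum to 3 (valence 4) → 1 H
  atom 5: C, bond orders sum to 3 (valence 4) → 1 H
  atom 6: C, bond orders sum to 3 (valence 4) → 1 H
Totals → C:6, H:6.
In Hill order: C6H6.

C6H6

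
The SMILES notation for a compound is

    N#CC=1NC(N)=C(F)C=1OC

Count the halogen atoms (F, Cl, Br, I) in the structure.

Halogen atoms appear at heavy-atom position 8 (1×F).
Other groups present: 1 ether, 1 nitrile, 1 primary amine.
Halogen count: 1.

1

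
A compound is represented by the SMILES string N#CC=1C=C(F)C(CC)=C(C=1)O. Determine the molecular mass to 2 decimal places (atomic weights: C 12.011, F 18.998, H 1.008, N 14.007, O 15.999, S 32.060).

165.17 g/mol

First, the molecular formula is C9H8FNO (counting implicit H from valence).
  C: 9 × 12.011 = 108.099
  F: 1 × 18.998 = 18.998
  H: 8 × 1.008 = 8.064
  N: 1 × 14.007 = 14.007
  O: 1 × 15.999 = 15.999
Sum: 9×12.011 + 1×18.998 + 8×1.008 + 1×14.007 + 1×15.999 = 165.167 → 165.17 g/mol.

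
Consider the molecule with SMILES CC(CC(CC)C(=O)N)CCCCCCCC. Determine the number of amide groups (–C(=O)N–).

The amide motif appears at heavy-atom position 7 in the SMILES.
Amide count: 1.

1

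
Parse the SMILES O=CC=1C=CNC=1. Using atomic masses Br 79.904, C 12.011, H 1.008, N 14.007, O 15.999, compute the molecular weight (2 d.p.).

95.10 g/mol

First, the molecular formula is C5H5NO (counting implicit H from valence).
  C: 5 × 12.011 = 60.055
  H: 5 × 1.008 = 5.040
  N: 1 × 14.007 = 14.007
  O: 1 × 15.999 = 15.999
Sum: 5×12.011 + 5×1.008 + 1×14.007 + 1×15.999 = 95.101 → 95.10 g/mol.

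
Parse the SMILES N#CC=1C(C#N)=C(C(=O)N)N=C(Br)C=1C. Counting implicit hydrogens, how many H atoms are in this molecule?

5

Walk through each heavy atom and fill implicit hydrogens from standard valence (C 4, N 3, O 2, S 2, halogen 1):
  atom 1: N, bond orders sum to 3 (valence 3) → 0 H
  atom 2: C, bond orders sum to 4 (valence 4) → 0 H
  atom 3: C, bond orders sum to 4 (valence 4) → 0 H
  atom 4: C, bond orders sum to 4 (valence 4) → 0 H
  atom 5: C, bond orders sum to 4 (valence 4) → 0 H
  atom 6: N, bond orders sum to 3 (valence 3) → 0 H
  atom 7: C, bond orders sum to 4 (valence 4) → 0 H
  atom 8: C, bond orders sum to 4 (valence 4) → 0 H
  atom 9: O, bond orders sum to 2 (valence 2) → 0 H
  atom 10: N, bond orders sum to 1 (valence 3) → 2 H
  atom 11: N, bond orders sum to 3 (valence 3) → 0 H
  atom 12: C, bond orders sum to 4 (valence 4) → 0 H
  atom 13: Br (halogen, monovalent) → 0 H
  atom 14: C, bond orders sum to 4 (valence 4) → 0 H
  atom 15: C, bond orders sum to 1 (valence 4) → 3 H
Total hydrogens: 5.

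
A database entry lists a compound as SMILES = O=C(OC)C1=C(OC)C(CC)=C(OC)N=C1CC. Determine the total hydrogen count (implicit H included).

19

Walk through each heavy atom and fill implicit hydrogens from standard valence (C 4, N 3, O 2, S 2, halogen 1):
  atom 1: O, bond orders sum to 2 (valence 2) → 0 H
  atom 2: C, bond orders sum to 4 (valence 4) → 0 H
  atom 3: O, bond orders sum to 2 (valence 2) → 0 H
  atom 4: C, bond orders sum to 1 (valence 4) → 3 H
  atom 5: C, bond orders sum to 4 (valence 4) → 0 H
  atom 6: C, bond orders sum to 4 (valence 4) → 0 H
  atom 7: O, bond orders sum to 2 (valence 2) → 0 H
  atom 8: C, bond orders sum to 1 (valence 4) → 3 H
  atom 9: C, bond orders sum to 4 (valence 4) → 0 H
  atom 10: C, bond orders sum to 2 (valence 4) → 2 H
  atom 11: C, bond orders sum to 1 (valence 4) → 3 H
  atom 12: C, bond orders sum to 4 (valence 4) → 0 H
  atom 13: O, bond orders sum to 2 (valence 2) → 0 H
  atom 14: C, bond orders sum to 1 (valence 4) → 3 H
  atom 15: N, bond orders sum to 3 (valence 3) → 0 H
  atom 16: C, bond orders sum to 4 (valence 4) → 0 H
  atom 17: C, bond orders sum to 2 (valence 4) → 2 H
  atom 18: C, bond orders sum to 1 (valence 4) → 3 H
Total hydrogens: 19.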